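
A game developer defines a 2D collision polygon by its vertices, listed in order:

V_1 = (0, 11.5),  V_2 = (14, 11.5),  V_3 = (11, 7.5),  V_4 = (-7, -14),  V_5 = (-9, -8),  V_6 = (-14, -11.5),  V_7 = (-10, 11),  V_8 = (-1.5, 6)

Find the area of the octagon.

346.125

Apply Gauss's area formula: 2A = Σ (x_i·y_{i+1} − x_{i+1}·y_i), indices taken mod 8.
Σ = (-161) + (-21.5) + (-101.5) + (-70) + (-8.5) + (-269) + (-43.5) + (-17.25) = -692.25
Area = |Σ|/2 = 346.125.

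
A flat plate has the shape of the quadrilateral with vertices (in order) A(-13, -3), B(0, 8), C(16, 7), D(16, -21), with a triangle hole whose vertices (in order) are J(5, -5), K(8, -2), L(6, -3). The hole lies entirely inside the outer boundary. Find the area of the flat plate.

Outer boundary:
Apply the surveyor's formula: 2A = Σ (x_i·y_{i+1} − x_{i+1}·y_i), indices taken mod 4.
A→B: (-13)(8) − (0)(-3) = -104
B→C: (0)(7) − (16)(8) = -128
C→D: (16)(-21) − (16)(7) = -448
D→A: (16)(-3) − (-13)(-21) = -321
Σ = -1001
Area = |Σ|/2 = 500.5.
Hole:
J→K: (5)(-2) − (8)(-5) = 30
K→L: (8)(-3) − (6)(-2) = -12
L→J: (6)(-5) − (5)(-3) = -15
Σ = 3
Area = |Σ|/2 = 1.5.
Net area = 500.5 − 1.5 = 499.

499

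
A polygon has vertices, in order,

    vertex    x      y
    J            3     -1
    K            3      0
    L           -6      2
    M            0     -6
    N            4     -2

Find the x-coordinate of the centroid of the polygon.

-106/213

Apply Gauss's area formula. First the cross-terms c_i = x_i·y_{i+1} − x_{i+1}·y_i:
  3, 6, 36, 24, 2  ⇒  2A = 71, A = 35.5.
Then Σ (x_i + x_{i+1})·c_i = -106, so x̄ = -106 / (6·35.5) = -106/213.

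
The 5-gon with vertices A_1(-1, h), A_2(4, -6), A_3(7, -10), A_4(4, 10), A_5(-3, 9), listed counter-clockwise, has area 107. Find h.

-3

Write out the shoelace sum; only the two edges meeting at A_1 involve h:
2·Area = [((-3)·h − (-1)·9) + ((-1)·(-6) − 4·h)] + 178
       = -7·h + 193 = 214
⇒ h = -3.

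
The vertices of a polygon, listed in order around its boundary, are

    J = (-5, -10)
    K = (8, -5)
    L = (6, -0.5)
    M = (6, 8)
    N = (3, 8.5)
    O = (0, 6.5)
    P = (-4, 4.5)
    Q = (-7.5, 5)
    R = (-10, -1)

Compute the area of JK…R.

Apply the shoelace formula: 2A = Σ (x_i·y_{i+1} − x_{i+1}·y_i), indices taken mod 9.
Σ = (105) + (26) + (51) + (27) + (19.5) + (26) + (13.75) + (57.5) + (95) = 420.75
Area = |Σ|/2 = 210.375.

210.375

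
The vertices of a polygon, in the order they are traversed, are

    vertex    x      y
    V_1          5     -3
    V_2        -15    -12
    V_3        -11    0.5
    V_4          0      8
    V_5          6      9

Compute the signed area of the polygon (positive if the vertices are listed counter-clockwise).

Cross-terms: -105, -139.5, -88, -48, -63  ⇒  Σ = -443.5
Signed area = Σ/2 = -221.75 (negative ⇒ clockwise traversal).

-221.75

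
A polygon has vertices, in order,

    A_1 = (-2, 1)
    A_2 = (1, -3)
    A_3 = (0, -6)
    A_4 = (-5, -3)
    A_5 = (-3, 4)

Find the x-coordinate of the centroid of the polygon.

Apply the shoelace formula. First the cross-terms c_i = x_i·y_{i+1} − x_{i+1}·y_i:
  5, -6, -30, -29, 5  ⇒  2A = -55, A = -27.5.
Then Σ (x_i + x_{i+1})·c_i = 346, so x̄ = 346 / (6·(-27.5)) = -346/165.

-346/165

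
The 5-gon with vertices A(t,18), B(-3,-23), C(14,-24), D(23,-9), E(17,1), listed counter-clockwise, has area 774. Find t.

-8

The doubled signed area Σ (x_i y_{i+1} − x_{i+1} y_i) is linear in t.
With t=0 it equals 1356; the coefficient of t is -24 (from the two edges through A).
So -24·t + 1356 = 2·774 = 1548 ⇒ t = -8.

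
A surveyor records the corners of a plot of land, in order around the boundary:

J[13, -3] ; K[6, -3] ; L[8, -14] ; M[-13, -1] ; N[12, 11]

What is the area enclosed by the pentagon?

290.5

Σ = (-21) + (-60) + (-190) + (-131) + (-179) = -581
Area = |Σ|/2 = 290.5.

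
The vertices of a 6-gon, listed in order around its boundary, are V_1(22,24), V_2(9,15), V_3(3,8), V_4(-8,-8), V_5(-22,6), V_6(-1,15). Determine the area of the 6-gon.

360.5

Apply the shoelace formula: 2A = Σ (x_i·y_{i+1} − x_{i+1}·y_i), indices taken mod 6.
Cross-terms: 114, 27, 40, -224, -324, -354  ⇒  Σ = -721
Area = |Σ|/2 = 360.5.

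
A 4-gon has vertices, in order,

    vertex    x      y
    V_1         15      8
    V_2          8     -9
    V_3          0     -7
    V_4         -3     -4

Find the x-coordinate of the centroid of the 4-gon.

151/24

Apply the shoelace formula. First the cross-terms c_i = x_i·y_{i+1} − x_{i+1}·y_i:
  -199, -56, -21, 36  ⇒  2A = -240, A = -120.
Then Σ (x_i + x_{i+1})·c_i = -4530, so x̄ = -4530 / (6·(-120)) = 151/24.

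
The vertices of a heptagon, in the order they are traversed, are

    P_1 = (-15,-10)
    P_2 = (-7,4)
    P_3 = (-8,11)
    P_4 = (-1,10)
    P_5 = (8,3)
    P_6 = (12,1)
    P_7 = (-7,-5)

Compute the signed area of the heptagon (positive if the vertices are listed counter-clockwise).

-206.5

Σ = (-130) + (-45) + (-69) + (-83) + (-28) + (-53) + (-5) = -413
Signed area = Σ/2 = -206.5 (negative ⇒ clockwise traversal).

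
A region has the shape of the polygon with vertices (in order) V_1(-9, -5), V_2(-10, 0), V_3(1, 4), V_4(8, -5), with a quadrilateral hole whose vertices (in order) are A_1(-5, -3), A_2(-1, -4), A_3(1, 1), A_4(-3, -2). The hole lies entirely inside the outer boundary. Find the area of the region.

96

Outer boundary:
Apply the shoelace formula: 2A = Σ (x_i·y_{i+1} − x_{i+1}·y_i), indices taken mod 4.
Σ = (-50) + (-40) + (-37) + (-85) = -212
Area = |Σ|/2 = 106.
Hole:
Apply the shoelace (surveyor's) formula: 2A = Σ (x_i·y_{i+1} − x_{i+1}·y_i), indices taken mod 4.
Σ = (17) + (3) + (1) + (-1) = 20
Area = |Σ|/2 = 10.
Net area = 106 − 10 = 96.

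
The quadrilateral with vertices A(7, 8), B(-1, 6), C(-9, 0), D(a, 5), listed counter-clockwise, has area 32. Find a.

5

The doubled signed area Σ (x_i y_{i+1} − x_{i+1} y_i) is linear in a.
With a=0 it equals 24; the coefficient of a is 8 (from the two edges through D).
So 8·a + 24 = 2·32 = 64 ⇒ a = 5.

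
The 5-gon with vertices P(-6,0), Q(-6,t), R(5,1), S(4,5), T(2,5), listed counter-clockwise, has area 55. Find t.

Write out the shoelace sum; only the two edges meeting at Q involve t:
2·Area = [((-6)·t − (-6)·0) + ((-6)·1 − 5·t)] + 61
       = -11·t + 55 = 110
⇒ t = -5.

-5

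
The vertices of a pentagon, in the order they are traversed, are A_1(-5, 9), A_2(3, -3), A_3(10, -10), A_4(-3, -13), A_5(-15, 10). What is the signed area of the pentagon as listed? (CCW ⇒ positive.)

-241

A_1→A_2: (-5)(-3) − (3)(9) = -12
A_2→A_3: (3)(-10) − (10)(-3) = 0
A_3→A_4: (10)(-13) − (-3)(-10) = -160
A_4→A_5: (-3)(10) − (-15)(-13) = -225
A_5→A_1: (-15)(9) − (-5)(10) = -85
Σ = -482
Signed area = Σ/2 = -241 (negative ⇒ clockwise traversal).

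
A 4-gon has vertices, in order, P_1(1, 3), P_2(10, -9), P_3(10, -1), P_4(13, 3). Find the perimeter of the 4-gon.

40

|P_1P_2| = √((9)² + (-12)²) = √225 = 15
|P_2P_3| = √((0)² + (8)²) = √64 = 8
|P_3P_4| = √((3)² + (4)²) = √25 = 5
|P_4P_1| = √((-12)² + (0)²) = √144 = 12
Perimeter = 15 + 8 + 5 + 12 = 40.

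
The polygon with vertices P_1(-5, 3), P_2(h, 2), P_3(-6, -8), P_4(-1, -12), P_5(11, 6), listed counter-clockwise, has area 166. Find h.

-7

Write out the shoelace sum; only the two edges meeting at P_2 involve h:
2·Area = [((-5)·2 − h·3) + (h·(-8) − (-6)·2)] + 253
       = -11·h + 255 = 332
⇒ h = -7.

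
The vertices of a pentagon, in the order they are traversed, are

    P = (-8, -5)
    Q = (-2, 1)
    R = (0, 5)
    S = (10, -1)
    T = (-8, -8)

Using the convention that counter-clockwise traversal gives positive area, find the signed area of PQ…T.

Σ = (-18) + (-10) + (-50) + (-88) + (-24) = -190
Signed area = Σ/2 = -95 (negative ⇒ clockwise traversal).

-95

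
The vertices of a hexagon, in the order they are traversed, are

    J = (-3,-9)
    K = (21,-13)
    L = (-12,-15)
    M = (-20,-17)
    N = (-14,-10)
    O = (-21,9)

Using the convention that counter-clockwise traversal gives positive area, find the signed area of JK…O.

-248.5

Apply the surveyor's formula: 2A = Σ (x_i·y_{i+1} − x_{i+1}·y_i), indices taken mod 6.
J→K: (-3)(-13) − (21)(-9) = 228
K→L: (21)(-15) − (-12)(-13) = -471
L→M: (-12)(-17) − (-20)(-15) = -96
M→N: (-20)(-10) − (-14)(-17) = -38
N→O: (-14)(9) − (-21)(-10) = -336
O→J: (-21)(-9) − (-3)(9) = 216
Σ = -497
Signed area = Σ/2 = -248.5 (negative ⇒ clockwise traversal).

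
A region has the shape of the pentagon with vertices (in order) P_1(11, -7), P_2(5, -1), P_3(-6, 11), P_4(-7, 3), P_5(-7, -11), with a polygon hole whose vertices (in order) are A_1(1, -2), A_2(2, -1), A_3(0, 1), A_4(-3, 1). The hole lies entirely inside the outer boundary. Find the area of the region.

193.5

Outer boundary:
Cross-terms: 24, 49, 59, 98, 170  ⇒  Σ = 400
Area = |Σ|/2 = 200.
Hole:
Apply the shoelace formula: 2A = Σ (x_i·y_{i+1} − x_{i+1}·y_i), indices taken mod 4.
Cross-terms: 3, 2, 3, 5  ⇒  Σ = 13
Area = |Σ|/2 = 6.5.
Net area = 200 − 6.5 = 193.5.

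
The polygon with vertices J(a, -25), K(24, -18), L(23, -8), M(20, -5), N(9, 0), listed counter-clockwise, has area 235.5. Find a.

12

Write out the shoelace sum; only the two edges meeting at J involve a:
2·Area = [(9·(-25) − a·0) + (a·(-18) − 24·(-25))] + 312
       = -18·a + 687 = 471
⇒ a = 12.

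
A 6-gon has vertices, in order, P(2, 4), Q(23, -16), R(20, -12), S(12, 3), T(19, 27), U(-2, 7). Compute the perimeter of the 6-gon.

|PQ| = √((21)² + (-20)²) = √841 = 29
|QR| = √((-3)² + (4)²) = √25 = 5
|RS| = √((-8)² + (15)²) = √289 = 17
|ST| = √((7)² + (24)²) = √625 = 25
|TU| = √((-21)² + (-20)²) = √841 = 29
|UP| = √((4)² + (-3)²) = √25 = 5
Perimeter = 29 + 5 + 17 + 25 + 29 + 5 = 110.

110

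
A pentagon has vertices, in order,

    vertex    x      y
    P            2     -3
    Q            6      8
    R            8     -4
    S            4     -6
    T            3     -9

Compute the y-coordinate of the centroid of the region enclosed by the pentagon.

-20/19

Apply the surveyor's formula. First the cross-terms c_i = x_i·y_{i+1} − x_{i+1}·y_i:
  34, -88, -32, -18, 9  ⇒  2A = -95, A = -47.5.
Then Σ (y_i + y_{i+1})·c_i = 300, so ȳ = 300 / (6·(-47.5)) = -20/19.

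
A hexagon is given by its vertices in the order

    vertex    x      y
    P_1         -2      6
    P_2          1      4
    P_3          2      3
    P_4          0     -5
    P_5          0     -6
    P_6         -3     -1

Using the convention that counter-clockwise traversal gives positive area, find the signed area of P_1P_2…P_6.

-33.5

Apply Gauss's area formula: 2A = Σ (x_i·y_{i+1} − x_{i+1}·y_i), indices taken mod 6.
Cross-terms: -14, -5, -10, 0, -18, -20  ⇒  Σ = -67
Signed area = Σ/2 = -33.5 (negative ⇒ clockwise traversal).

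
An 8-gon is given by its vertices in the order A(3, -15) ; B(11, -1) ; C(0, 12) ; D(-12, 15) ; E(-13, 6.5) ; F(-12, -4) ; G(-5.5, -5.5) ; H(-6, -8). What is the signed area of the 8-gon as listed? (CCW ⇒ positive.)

Apply Gauss's area formula: 2A = Σ (x_i·y_{i+1} − x_{i+1}·y_i), indices taken mod 8.
Σ = (162) + (132) + (144) + (117) + (130) + (44) + (11) + (114) = 854
Signed area = Σ/2 = 427 (positive ⇒ counter-clockwise traversal).

427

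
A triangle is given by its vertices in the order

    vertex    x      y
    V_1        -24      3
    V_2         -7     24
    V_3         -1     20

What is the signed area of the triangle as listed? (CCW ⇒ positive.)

-97

Apply the surveyor's formula: 2A = Σ (x_i·y_{i+1} − x_{i+1}·y_i), indices taken mod 3.
Cross-terms: -555, -116, 477  ⇒  Σ = -194
Signed area = Σ/2 = -97 (negative ⇒ clockwise traversal).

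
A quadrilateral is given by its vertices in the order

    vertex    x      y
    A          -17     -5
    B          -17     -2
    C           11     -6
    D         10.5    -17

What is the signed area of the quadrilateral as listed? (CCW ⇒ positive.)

-196.25

Apply Gauss's area formula: 2A = Σ (x_i·y_{i+1} − x_{i+1}·y_i), indices taken mod 4.
A→B: (-17)(-2) − (-17)(-5) = -51
B→C: (-17)(-6) − (11)(-2) = 124
C→D: (11)(-17) − (10.5)(-6) = -124
D→A: (10.5)(-5) − (-17)(-17) = -341.5
Σ = -392.5
Signed area = Σ/2 = -196.25 (negative ⇒ clockwise traversal).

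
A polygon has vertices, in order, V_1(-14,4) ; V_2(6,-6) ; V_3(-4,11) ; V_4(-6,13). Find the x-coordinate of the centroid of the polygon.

Apply the shoelace (surveyor's) formula. First the cross-terms c_i = x_i·y_{i+1} − x_{i+1}·y_i:
  60, 42, 14, 158  ⇒  2A = 274, A = 137.
Then Σ (x_i + x_{i+1})·c_i = -3696, so x̄ = -3696 / (6·137) = -616/137.

-616/137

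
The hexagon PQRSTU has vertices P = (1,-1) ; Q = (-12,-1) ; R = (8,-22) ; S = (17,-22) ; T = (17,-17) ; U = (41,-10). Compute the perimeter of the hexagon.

|PQ| = √((-13)² + (0)²) = √169 = 13
|QR| = √((20)² + (-21)²) = √841 = 29
|RS| = √((9)² + (0)²) = √81 = 9
|ST| = √((0)² + (5)²) = √25 = 5
|TU| = √((24)² + (7)²) = √625 = 25
|UP| = √((-40)² + (9)²) = √1681 = 41
Perimeter = 13 + 29 + 9 + 5 + 25 + 41 = 122.

122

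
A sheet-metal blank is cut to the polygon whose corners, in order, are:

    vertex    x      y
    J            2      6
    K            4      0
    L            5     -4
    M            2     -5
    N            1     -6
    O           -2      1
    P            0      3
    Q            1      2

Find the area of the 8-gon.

Apply Gauss's area formula: 2A = Σ (x_i·y_{i+1} − x_{i+1}·y_i), indices taken mod 8.
J→K: (2)(0) − (4)(6) = -24
K→L: (4)(-4) − (5)(0) = -16
L→M: (5)(-5) − (2)(-4) = -17
M→N: (2)(-6) − (1)(-5) = -7
N→O: (1)(1) − (-2)(-6) = -11
O→P: (-2)(3) − (0)(1) = -6
P→Q: (0)(2) − (1)(3) = -3
Q→J: (1)(6) − (2)(2) = 2
Σ = -82
Area = |Σ|/2 = 41.

41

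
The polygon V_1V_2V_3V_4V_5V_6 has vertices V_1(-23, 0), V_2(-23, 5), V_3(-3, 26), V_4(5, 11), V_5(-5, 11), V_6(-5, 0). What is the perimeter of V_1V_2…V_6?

90

|V_1V_2| = √((0)² + (5)²) = √25 = 5
|V_2V_3| = √((20)² + (21)²) = √841 = 29
|V_3V_4| = √((8)² + (-15)²) = √289 = 17
|V_4V_5| = √((-10)² + (0)²) = √100 = 10
|V_5V_6| = √((0)² + (-11)²) = √121 = 11
|V_6V_1| = √((-18)² + (0)²) = √324 = 18
Perimeter = 5 + 29 + 17 + 10 + 11 + 18 = 90.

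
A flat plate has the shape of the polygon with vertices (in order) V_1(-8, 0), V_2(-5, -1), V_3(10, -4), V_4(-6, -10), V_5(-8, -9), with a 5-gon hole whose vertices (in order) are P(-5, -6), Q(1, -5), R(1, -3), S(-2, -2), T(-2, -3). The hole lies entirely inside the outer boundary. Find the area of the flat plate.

Outer boundary:
Apply Gauss's area formula: 2A = Σ (x_i·y_{i+1} − x_{i+1}·y_i), indices taken mod 5.
Σ = (8) + (30) + (-124) + (-26) + (-72) = -184
Area = |Σ|/2 = 92.
Hole:
Apply the shoelace formula: 2A = Σ (x_i·y_{i+1} − x_{i+1}·y_i), indices taken mod 5.
P→Q: (-5)(-5) − (1)(-6) = 31
Q→R: (1)(-3) − (1)(-5) = 2
R→S: (1)(-2) − (-2)(-3) = -8
S→T: (-2)(-3) − (-2)(-2) = 2
T→P: (-2)(-6) − (-5)(-3) = -3
Σ = 24
Area = |Σ|/2 = 12.
Net area = 92 − 12 = 80.

80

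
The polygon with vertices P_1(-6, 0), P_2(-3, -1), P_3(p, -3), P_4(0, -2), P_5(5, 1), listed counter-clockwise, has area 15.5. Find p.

The doubled signed area Σ (x_i y_{i+1} − x_{i+1} y_i) is linear in p.
With p=0 it equals 31; the coefficient of p is -1 (from the two edges through P_3).
So -1·p + 31 = 2·15.5 = 31 ⇒ p = 0.

0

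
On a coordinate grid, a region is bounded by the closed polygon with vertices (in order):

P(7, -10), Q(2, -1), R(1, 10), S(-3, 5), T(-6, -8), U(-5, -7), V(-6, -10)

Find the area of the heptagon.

Apply the shoelace (surveyor's) formula: 2A = Σ (x_i·y_{i+1} − x_{i+1}·y_i), indices taken mod 7.
Σ = (13) + (21) + (35) + (54) + (2) + (8) + (130) = 263
Area = |Σ|/2 = 131.5.

131.5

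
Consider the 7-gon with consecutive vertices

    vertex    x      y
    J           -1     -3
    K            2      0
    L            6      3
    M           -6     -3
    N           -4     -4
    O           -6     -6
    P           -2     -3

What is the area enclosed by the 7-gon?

Apply the surveyor's formula: 2A = Σ (x_i·y_{i+1} − x_{i+1}·y_i), indices taken mod 7.
Σ = (6) + (6) + (0) + (12) + (0) + (6) + (3) = 33
Area = |Σ|/2 = 16.5.

16.5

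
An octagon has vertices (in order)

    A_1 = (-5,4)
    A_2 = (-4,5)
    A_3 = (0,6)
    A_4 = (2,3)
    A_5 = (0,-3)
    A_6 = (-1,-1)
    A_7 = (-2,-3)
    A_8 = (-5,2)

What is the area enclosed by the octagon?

41

Apply Gauss's area formula: 2A = Σ (x_i·y_{i+1} − x_{i+1}·y_i), indices taken mod 8.
Cross-terms: -9, -24, -12, -6, -3, 1, -19, -10  ⇒  Σ = -82
Area = |Σ|/2 = 41.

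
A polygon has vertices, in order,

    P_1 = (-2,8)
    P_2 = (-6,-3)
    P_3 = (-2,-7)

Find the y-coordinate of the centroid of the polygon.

Apply Gauss's area formula. First the cross-terms c_i = x_i·y_{i+1} − x_{i+1}·y_i:
  54, 36, -30  ⇒  2A = 60, A = 30.
Then Σ (y_i + y_{i+1})·c_i = -120, so ȳ = -120 / (6·30) = -2/3.

-2/3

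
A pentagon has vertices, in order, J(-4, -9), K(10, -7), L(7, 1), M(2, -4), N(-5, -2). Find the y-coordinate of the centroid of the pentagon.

-5.03125

Apply the shoelace formula. First the cross-terms c_i = x_i·y_{i+1} − x_{i+1}·y_i:
  118, 59, -30, -24, 37  ⇒  2A = 160, A = 80.
Then Σ (y_i + y_{i+1})·c_i = -2415, so ȳ = -2415 / (6·80) = -5.03125.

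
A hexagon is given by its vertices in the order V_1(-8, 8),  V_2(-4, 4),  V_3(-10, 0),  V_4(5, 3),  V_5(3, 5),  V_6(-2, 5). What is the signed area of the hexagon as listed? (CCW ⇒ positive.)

V_1→V_2: (-8)(4) − (-4)(8) = 0
V_2→V_3: (-4)(0) − (-10)(4) = 40
V_3→V_4: (-10)(3) − (5)(0) = -30
V_4→V_5: (5)(5) − (3)(3) = 16
V_5→V_6: (3)(5) − (-2)(5) = 25
V_6→V_1: (-2)(8) − (-8)(5) = 24
Σ = 75
Signed area = Σ/2 = 37.5 (positive ⇒ counter-clockwise traversal).

37.5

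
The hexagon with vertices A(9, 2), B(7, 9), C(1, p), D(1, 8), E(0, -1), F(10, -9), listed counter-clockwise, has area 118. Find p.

Write out the shoelace sum; only the two edges meeting at C involve p:
2·Area = [(7·p − 1·9) + (1·8 − 1·p)] + 177
       = 6·p + 176 = 236
⇒ p = 10.

10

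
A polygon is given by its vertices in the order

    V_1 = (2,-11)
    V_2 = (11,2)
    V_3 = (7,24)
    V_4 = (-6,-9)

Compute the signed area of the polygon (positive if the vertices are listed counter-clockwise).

Apply the shoelace formula: 2A = Σ (x_i·y_{i+1} − x_{i+1}·y_i), indices taken mod 4.
V_1→V_2: (2)(2) − (11)(-11) = 125
V_2→V_3: (11)(24) − (7)(2) = 250
V_3→V_4: (7)(-9) − (-6)(24) = 81
V_4→V_1: (-6)(-11) − (2)(-9) = 84
Σ = 540
Signed area = Σ/2 = 270 (positive ⇒ counter-clockwise traversal).

270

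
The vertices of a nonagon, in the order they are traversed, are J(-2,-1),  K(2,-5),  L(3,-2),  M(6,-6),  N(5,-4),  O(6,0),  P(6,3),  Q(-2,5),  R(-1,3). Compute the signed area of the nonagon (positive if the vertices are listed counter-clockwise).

53.5

Σ = (12) + (11) + (-6) + (6) + (24) + (18) + (36) + (-1) + (7) = 107
Signed area = Σ/2 = 53.5 (positive ⇒ counter-clockwise traversal).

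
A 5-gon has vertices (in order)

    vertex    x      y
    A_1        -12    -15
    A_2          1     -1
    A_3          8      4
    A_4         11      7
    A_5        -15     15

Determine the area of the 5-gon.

Σ = (27) + (12) + (12) + (270) + (405) = 726
Area = |Σ|/2 = 363.

363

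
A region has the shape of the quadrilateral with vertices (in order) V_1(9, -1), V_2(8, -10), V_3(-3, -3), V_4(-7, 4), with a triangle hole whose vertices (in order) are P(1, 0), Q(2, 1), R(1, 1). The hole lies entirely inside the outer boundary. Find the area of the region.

98.5

Outer boundary:
Apply the shoelace formula: 2A = Σ (x_i·y_{i+1} − x_{i+1}·y_i), indices taken mod 4.
Σ = (-82) + (-54) + (-33) + (-29) = -198
Area = |Σ|/2 = 99.
Hole:
Apply the shoelace (surveyor's) formula: 2A = Σ (x_i·y_{i+1} − x_{i+1}·y_i), indices taken mod 3.
P→Q: (1)(1) − (2)(0) = 1
Q→R: (2)(1) − (1)(1) = 1
R→P: (1)(0) − (1)(1) = -1
Σ = 1
Area = |Σ|/2 = 0.5.
Net area = 99 − 0.5 = 98.5.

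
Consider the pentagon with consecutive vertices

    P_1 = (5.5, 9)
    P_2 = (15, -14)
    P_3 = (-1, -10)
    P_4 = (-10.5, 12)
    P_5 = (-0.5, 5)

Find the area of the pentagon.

Apply Gauss's area formula: 2A = Σ (x_i·y_{i+1} − x_{i+1}·y_i), indices taken mod 5.
Cross-terms: -212, -164, -117, -46.5, -32  ⇒  Σ = -571.5
Area = |Σ|/2 = 285.75.

285.75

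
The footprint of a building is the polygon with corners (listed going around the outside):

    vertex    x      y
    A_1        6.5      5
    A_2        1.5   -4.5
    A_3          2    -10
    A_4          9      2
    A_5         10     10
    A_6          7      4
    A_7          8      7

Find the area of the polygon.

Apply the shoelace formula: 2A = Σ (x_i·y_{i+1} − x_{i+1}·y_i), indices taken mod 7.
A_1→A_2: (6.5)(-4.5) − (1.5)(5) = -36.75
A_2→A_3: (1.5)(-10) − (2)(-4.5) = -6
A_3→A_4: (2)(2) − (9)(-10) = 94
A_4→A_5: (9)(10) − (10)(2) = 70
A_5→A_6: (10)(4) − (7)(10) = -30
A_6→A_7: (7)(7) − (8)(4) = 17
A_7→A_1: (8)(5) − (6.5)(7) = -5.5
Σ = 102.75
Area = |Σ|/2 = 51.375.

51.375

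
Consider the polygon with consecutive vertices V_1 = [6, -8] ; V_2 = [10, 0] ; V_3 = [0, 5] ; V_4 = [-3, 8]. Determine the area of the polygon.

60.5

Σ = (80) + (50) + (15) + (-24) = 121
Area = |Σ|/2 = 60.5.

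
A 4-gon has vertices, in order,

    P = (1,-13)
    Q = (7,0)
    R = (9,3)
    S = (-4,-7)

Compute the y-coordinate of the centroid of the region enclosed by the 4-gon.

Apply Gauss's area formula. First the cross-terms c_i = x_i·y_{i+1} − x_{i+1}·y_i:
  91, 21, -51, 59  ⇒  2A = 120, A = 60.
Then Σ (y_i + y_{i+1})·c_i = -2096, so ȳ = -2096 / (6·60) = -262/45.

-262/45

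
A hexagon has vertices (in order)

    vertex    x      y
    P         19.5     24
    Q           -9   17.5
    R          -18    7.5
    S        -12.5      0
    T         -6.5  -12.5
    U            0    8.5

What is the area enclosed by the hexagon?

Apply the shoelace formula: 2A = Σ (x_i·y_{i+1} − x_{i+1}·y_i), indices taken mod 6.
P→Q: (19.5)(17.5) − (-9)(24) = 557.25
Q→R: (-9)(7.5) − (-18)(17.5) = 247.5
R→S: (-18)(0) − (-12.5)(7.5) = 93.75
S→T: (-12.5)(-12.5) − (-6.5)(0) = 156.25
T→U: (-6.5)(8.5) − (0)(-12.5) = -55.25
U→P: (0)(24) − (19.5)(8.5) = -165.75
Σ = 833.75
Area = |Σ|/2 = 416.875.

416.875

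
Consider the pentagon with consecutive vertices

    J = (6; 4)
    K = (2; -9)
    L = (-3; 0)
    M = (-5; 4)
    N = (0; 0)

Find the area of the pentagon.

50.5

Apply the shoelace formula: 2A = Σ (x_i·y_{i+1} − x_{i+1}·y_i), indices taken mod 5.
J→K: (6)(-9) − (2)(4) = -62
K→L: (2)(0) − (-3)(-9) = -27
L→M: (-3)(4) − (-5)(0) = -12
M→N: (-5)(0) − (0)(4) = 0
N→J: (0)(4) − (6)(0) = 0
Σ = -101
Area = |Σ|/2 = 50.5.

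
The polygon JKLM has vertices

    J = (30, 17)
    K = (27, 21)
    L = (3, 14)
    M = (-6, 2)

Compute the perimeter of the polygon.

|JK| = √((-3)² + (4)²) = √25 = 5
|KL| = √((-24)² + (-7)²) = √625 = 25
|LM| = √((-9)² + (-12)²) = √225 = 15
|MJ| = √((36)² + (15)²) = √1521 = 39
Perimeter = 5 + 25 + 15 + 39 = 84.

84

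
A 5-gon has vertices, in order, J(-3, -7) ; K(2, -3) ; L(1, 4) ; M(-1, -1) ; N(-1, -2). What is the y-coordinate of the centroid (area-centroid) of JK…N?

Apply the shoelace (surveyor's) formula. First the cross-terms c_i = x_i·y_{i+1} − x_{i+1}·y_i:
  23, 11, 3, 1, 1  ⇒  2A = 39, A = 19.5.
Then Σ (y_i + y_{i+1})·c_i = -222, so ȳ = -222 / (6·19.5) = -74/39.

-74/39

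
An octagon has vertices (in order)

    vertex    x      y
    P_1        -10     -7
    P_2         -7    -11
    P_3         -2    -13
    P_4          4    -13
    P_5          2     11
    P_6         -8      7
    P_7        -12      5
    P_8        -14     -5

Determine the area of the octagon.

301

Σ = (61) + (69) + (78) + (70) + (102) + (44) + (130) + (48) = 602
Area = |Σ|/2 = 301.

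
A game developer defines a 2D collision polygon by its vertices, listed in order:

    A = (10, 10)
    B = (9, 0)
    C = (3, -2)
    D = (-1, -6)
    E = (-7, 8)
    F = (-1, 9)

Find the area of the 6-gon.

Apply the shoelace formula: 2A = Σ (x_i·y_{i+1} − x_{i+1}·y_i), indices taken mod 6.
Σ = (-90) + (-18) + (-20) + (-50) + (-55) + (-100) = -333
Area = |Σ|/2 = 166.5.

166.5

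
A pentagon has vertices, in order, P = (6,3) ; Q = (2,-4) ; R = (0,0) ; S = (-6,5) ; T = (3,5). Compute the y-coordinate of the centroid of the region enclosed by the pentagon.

49/24

Apply the surveyor's formula. First the cross-terms c_i = x_i·y_{i+1} − x_{i+1}·y_i:
  -30, 0, 0, -45, -21  ⇒  2A = -96, A = -48.
Then Σ (y_i + y_{i+1})·c_i = -588, so ȳ = -588 / (6·(-48)) = 49/24.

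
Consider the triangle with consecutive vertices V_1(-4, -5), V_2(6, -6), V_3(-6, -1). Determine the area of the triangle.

Apply the shoelace (surveyor's) formula: 2A = Σ (x_i·y_{i+1} − x_{i+1}·y_i), indices taken mod 3.
V_1→V_2: (-4)(-6) − (6)(-5) = 54
V_2→V_3: (6)(-1) − (-6)(-6) = -42
V_3→V_1: (-6)(-5) − (-4)(-1) = 26
Σ = 38
Area = |Σ|/2 = 19.

19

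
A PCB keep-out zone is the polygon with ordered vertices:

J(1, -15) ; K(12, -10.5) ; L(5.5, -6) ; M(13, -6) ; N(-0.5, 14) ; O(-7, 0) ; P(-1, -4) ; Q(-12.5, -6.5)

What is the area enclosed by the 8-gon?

Apply Gauss's area formula: 2A = Σ (x_i·y_{i+1} − x_{i+1}·y_i), indices taken mod 8.
J→K: (1)(-10.5) − (12)(-15) = 169.5
K→L: (12)(-6) − (5.5)(-10.5) = -14.25
L→M: (5.5)(-6) − (13)(-6) = 45
M→N: (13)(14) − (-0.5)(-6) = 179
N→O: (-0.5)(0) − (-7)(14) = 98
O→P: (-7)(-4) − (-1)(0) = 28
P→Q: (-1)(-6.5) − (-12.5)(-4) = -43.5
Q→J: (-12.5)(-15) − (1)(-6.5) = 194
Σ = 655.75
Area = |Σ|/2 = 327.875.

327.875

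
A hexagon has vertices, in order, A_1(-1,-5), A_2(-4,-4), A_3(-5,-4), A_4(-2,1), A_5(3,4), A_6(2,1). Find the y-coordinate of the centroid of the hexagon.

-57/58

Apply Gauss's area formula. First the cross-terms c_i = x_i·y_{i+1} − x_{i+1}·y_i:
  -16, -4, -13, -11, -5, -9  ⇒  2A = -58, A = -29.
Then Σ (y_i + y_{i+1})·c_i = 171, so ȳ = 171 / (6·(-29)) = -57/58.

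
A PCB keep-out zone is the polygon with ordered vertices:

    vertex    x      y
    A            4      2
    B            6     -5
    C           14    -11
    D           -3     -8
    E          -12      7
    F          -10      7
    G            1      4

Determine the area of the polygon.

182.5

Σ = (-32) + (4) + (-145) + (-117) + (-14) + (-47) + (-14) = -365
Area = |Σ|/2 = 182.5.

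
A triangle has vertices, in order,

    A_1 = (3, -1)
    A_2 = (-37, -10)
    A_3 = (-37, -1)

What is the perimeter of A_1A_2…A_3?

90

|A_1A_2| = √((-40)² + (-9)²) = √1681 = 41
|A_2A_3| = √((0)² + (9)²) = √81 = 9
|A_3A_1| = √((40)² + (0)²) = √1600 = 40
Perimeter = 41 + 9 + 40 = 90.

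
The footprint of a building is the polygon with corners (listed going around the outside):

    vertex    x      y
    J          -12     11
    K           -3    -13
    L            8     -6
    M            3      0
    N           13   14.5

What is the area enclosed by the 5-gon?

Apply Gauss's area formula: 2A = Σ (x_i·y_{i+1} − x_{i+1}·y_i), indices taken mod 5.
Cross-terms: 189, 122, 18, 43.5, 317  ⇒  Σ = 689.5
Area = |Σ|/2 = 344.75.

344.75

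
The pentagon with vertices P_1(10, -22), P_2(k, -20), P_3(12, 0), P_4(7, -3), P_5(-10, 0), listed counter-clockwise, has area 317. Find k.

20

The doubled signed area Σ (x_i y_{i+1} − x_{i+1} y_i) is linear in k.
With k=0 it equals 194; the coefficient of k is 22 (from the two edges through P_2).
So 22·k + 194 = 2·317 = 634 ⇒ k = 20.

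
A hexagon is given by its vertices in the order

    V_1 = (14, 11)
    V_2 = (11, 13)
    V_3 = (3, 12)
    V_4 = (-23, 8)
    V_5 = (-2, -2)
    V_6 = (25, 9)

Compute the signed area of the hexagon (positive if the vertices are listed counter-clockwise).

Apply Gauss's area formula: 2A = Σ (x_i·y_{i+1} − x_{i+1}·y_i), indices taken mod 6.
V_1→V_2: (14)(13) − (11)(11) = 61
V_2→V_3: (11)(12) − (3)(13) = 93
V_3→V_4: (3)(8) − (-23)(12) = 300
V_4→V_5: (-23)(-2) − (-2)(8) = 62
V_5→V_6: (-2)(9) − (25)(-2) = 32
V_6→V_1: (25)(11) − (14)(9) = 149
Σ = 697
Signed area = Σ/2 = 348.5 (positive ⇒ counter-clockwise traversal).

348.5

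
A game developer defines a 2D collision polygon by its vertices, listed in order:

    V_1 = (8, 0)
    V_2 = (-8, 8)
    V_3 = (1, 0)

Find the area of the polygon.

Σ = (64) + (-8) + (0) = 56
Area = |Σ|/2 = 28.

28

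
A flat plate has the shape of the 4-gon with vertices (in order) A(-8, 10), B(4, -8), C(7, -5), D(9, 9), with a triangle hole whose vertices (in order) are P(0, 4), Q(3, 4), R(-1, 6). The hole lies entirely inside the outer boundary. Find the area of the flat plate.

162

Outer boundary:
Σ = (24) + (36) + (108) + (162) = 330
Area = |Σ|/2 = 165.
Hole:
Σ = (-12) + (22) + (-4) = 6
Area = |Σ|/2 = 3.
Net area = 165 − 3 = 162.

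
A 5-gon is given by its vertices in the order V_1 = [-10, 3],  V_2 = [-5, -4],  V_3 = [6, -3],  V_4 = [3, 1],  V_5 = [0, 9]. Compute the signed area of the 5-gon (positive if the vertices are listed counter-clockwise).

113

Apply the shoelace (surveyor's) formula: 2A = Σ (x_i·y_{i+1} − x_{i+1}·y_i), indices taken mod 5.
Σ = (55) + (39) + (15) + (27) + (90) = 226
Signed area = Σ/2 = 113 (positive ⇒ counter-clockwise traversal).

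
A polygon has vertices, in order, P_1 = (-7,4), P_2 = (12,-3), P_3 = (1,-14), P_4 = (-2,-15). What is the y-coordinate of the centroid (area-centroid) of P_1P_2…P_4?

-439/87

Apply the shoelace formula. First the cross-terms c_i = x_i·y_{i+1} − x_{i+1}·y_i:
  -27, -165, -43, -113  ⇒  2A = -348, A = -174.
Then Σ (y_i + y_{i+1})·c_i = 5268, so ȳ = 5268 / (6·(-174)) = -439/87.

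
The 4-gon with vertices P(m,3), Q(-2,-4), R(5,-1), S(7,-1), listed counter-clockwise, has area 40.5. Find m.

Write out the shoelace sum; only the two edges meeting at P involve m:
2·Area = [(7·3 − m·(-1)) + (m·(-4) − (-2)·3)] + 24
       = -3·m + 51 = 81
⇒ m = -10.

-10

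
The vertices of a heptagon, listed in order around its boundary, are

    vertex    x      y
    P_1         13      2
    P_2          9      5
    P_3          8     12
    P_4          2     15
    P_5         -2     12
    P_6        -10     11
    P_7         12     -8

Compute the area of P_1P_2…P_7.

219.5

Cross-terms: 47, 68, 96, 54, 98, -52, 128  ⇒  Σ = 439
Area = |Σ|/2 = 219.5.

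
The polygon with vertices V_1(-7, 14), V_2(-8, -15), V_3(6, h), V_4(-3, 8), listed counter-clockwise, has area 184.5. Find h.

Write out the shoelace sum; only the two edges meeting at V_3 involve h:
2·Area = [((-8)·h − 6·(-15)) + (6·8 − (-3)·h)] + 231
       = -5·h + 369 = 369
⇒ h = 0.

0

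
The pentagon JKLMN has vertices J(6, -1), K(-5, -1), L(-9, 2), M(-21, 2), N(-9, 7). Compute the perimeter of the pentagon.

|JK| = √((-11)² + (0)²) = √121 = 11
|KL| = √((-4)² + (3)²) = √25 = 5
|LM| = √((-12)² + (0)²) = √144 = 12
|MN| = √((12)² + (5)²) = √169 = 13
|NJ| = √((15)² + (-8)²) = √289 = 17
Perimeter = 11 + 5 + 12 + 13 + 17 = 58.

58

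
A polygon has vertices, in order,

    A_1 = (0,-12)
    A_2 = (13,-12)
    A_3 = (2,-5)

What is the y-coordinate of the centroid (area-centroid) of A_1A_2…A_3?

-29/3

Apply the surveyor's formula. First the cross-terms c_i = x_i·y_{i+1} − x_{i+1}·y_i:
  156, -41, -24  ⇒  2A = 91, A = 45.5.
Then Σ (y_i + y_{i+1})·c_i = -2639, so ȳ = -2639 / (6·45.5) = -29/3.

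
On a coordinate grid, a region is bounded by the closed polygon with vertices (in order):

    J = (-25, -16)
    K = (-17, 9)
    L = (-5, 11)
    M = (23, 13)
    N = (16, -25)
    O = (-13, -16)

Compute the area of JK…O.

Apply the shoelace (surveyor's) formula: 2A = Σ (x_i·y_{i+1} − x_{i+1}·y_i), indices taken mod 6.
Cross-terms: -497, -142, -318, -783, -581, -192  ⇒  Σ = -2513
Area = |Σ|/2 = 1256.5.

1256.5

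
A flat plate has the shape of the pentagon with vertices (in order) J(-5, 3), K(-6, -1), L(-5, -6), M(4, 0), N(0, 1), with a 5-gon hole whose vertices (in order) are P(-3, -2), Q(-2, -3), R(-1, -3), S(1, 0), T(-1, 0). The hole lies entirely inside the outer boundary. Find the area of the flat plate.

Outer boundary:
Apply Gauss's area formula: 2A = Σ (x_i·y_{i+1} − x_{i+1}·y_i), indices taken mod 5.
Σ = (23) + (31) + (24) + (4) + (5) = 87
Area = |Σ|/2 = 43.5.
Hole:
Σ = (5) + (3) + (3) + (0) + (2) = 13
Area = |Σ|/2 = 6.5.
Net area = 43.5 − 6.5 = 37.

37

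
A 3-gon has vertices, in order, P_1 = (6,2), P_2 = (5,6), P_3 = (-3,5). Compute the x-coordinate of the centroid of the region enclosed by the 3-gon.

Apply the shoelace formula. First the cross-terms c_i = x_i·y_{i+1} − x_{i+1}·y_i:
  26, 43, -36  ⇒  2A = 33, A = 16.5.
Then Σ (x_i + x_{i+1})·c_i = 264, so x̄ = 264 / (6·16.5) = 8/3.

8/3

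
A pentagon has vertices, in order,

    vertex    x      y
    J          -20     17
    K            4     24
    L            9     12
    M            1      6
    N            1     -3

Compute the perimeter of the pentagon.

|JK| = √((24)² + (7)²) = √625 = 25
|KL| = √((5)² + (-12)²) = √169 = 13
|LM| = √((-8)² + (-6)²) = √100 = 10
|MN| = √((0)² + (-9)²) = √81 = 9
|NJ| = √((-21)² + (20)²) = √841 = 29
Perimeter = 25 + 13 + 10 + 9 + 29 = 86.

86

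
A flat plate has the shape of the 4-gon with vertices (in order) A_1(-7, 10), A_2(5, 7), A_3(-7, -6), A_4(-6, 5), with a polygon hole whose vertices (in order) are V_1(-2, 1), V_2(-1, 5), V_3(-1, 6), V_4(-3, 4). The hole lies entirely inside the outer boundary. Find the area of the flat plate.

Outer boundary:
Apply Gauss's area formula: 2A = Σ (x_i·y_{i+1} − x_{i+1}·y_i), indices taken mod 4.
Σ = (-99) + (19) + (-71) + (-25) = -176
Area = |Σ|/2 = 88.
Hole:
Apply the surveyor's formula: 2A = Σ (x_i·y_{i+1} − x_{i+1}·y_i), indices taken mod 4.
V_1→V_2: (-2)(5) − (-1)(1) = -9
V_2→V_3: (-1)(6) − (-1)(5) = -1
V_3→V_4: (-1)(4) − (-3)(6) = 14
V_4→V_1: (-3)(1) − (-2)(4) = 5
Σ = 9
Area = |Σ|/2 = 4.5.
Net area = 88 − 4.5 = 83.5.

83.5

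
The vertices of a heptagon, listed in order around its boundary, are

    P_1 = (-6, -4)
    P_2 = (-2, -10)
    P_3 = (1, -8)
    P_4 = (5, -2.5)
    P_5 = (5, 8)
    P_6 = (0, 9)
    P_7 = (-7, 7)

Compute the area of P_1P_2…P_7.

173

Apply the shoelace (surveyor's) formula: 2A = Σ (x_i·y_{i+1} − x_{i+1}·y_i), indices taken mod 7.
Σ = (52) + (26) + (37.5) + (52.5) + (45) + (63) + (70) = 346
Area = |Σ|/2 = 173.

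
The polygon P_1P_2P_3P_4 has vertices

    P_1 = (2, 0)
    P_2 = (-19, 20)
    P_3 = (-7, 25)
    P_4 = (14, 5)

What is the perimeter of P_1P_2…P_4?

|P_1P_2| = √((-21)² + (20)²) = √841 = 29
|P_2P_3| = √((12)² + (5)²) = √169 = 13
|P_3P_4| = √((21)² + (-20)²) = √841 = 29
|P_4P_1| = √((-12)² + (-5)²) = √169 = 13
Perimeter = 29 + 13 + 29 + 13 = 84.

84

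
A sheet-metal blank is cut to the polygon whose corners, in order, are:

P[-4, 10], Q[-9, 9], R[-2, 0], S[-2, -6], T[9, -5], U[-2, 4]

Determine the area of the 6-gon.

P→Q: (-4)(9) − (-9)(10) = 54
Q→R: (-9)(0) − (-2)(9) = 18
R→S: (-2)(-6) − (-2)(0) = 12
S→T: (-2)(-5) − (9)(-6) = 64
T→U: (9)(4) − (-2)(-5) = 26
U→P: (-2)(10) − (-4)(4) = -4
Σ = 170
Area = |Σ|/2 = 85.

85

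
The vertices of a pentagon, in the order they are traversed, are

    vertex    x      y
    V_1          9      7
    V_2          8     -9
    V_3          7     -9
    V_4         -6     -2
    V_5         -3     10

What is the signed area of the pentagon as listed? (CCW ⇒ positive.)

-195.5

Σ = (-137) + (-9) + (-68) + (-66) + (-111) = -391
Signed area = Σ/2 = -195.5 (negative ⇒ clockwise traversal).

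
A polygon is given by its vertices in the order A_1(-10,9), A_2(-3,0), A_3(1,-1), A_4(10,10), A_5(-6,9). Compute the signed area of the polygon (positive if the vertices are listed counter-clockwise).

Apply the shoelace (surveyor's) formula: 2A = Σ (x_i·y_{i+1} − x_{i+1}·y_i), indices taken mod 5.
Σ = (27) + (3) + (20) + (150) + (36) = 236
Signed area = Σ/2 = 118 (positive ⇒ counter-clockwise traversal).

118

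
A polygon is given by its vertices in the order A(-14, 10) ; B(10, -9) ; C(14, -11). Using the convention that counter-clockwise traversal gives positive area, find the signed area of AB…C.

14

Apply the shoelace (surveyor's) formula: 2A = Σ (x_i·y_{i+1} − x_{i+1}·y_i), indices taken mod 3.
Cross-terms: 26, 16, -14  ⇒  Σ = 28
Signed area = Σ/2 = 14 (positive ⇒ counter-clockwise traversal).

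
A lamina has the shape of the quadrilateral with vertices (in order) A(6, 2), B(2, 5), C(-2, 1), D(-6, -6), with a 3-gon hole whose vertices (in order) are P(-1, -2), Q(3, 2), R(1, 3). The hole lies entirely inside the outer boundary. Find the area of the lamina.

34

Outer boundary:
Σ = (26) + (12) + (18) + (24) = 80
Area = |Σ|/2 = 40.
Hole:
Apply the surveyor's formula: 2A = Σ (x_i·y_{i+1} − x_{i+1}·y_i), indices taken mod 3.
P→Q: (-1)(2) − (3)(-2) = 4
Q→R: (3)(3) − (1)(2) = 7
R→P: (1)(-2) − (-1)(3) = 1
Σ = 12
Area = |Σ|/2 = 6.
Net area = 40 − 6 = 34.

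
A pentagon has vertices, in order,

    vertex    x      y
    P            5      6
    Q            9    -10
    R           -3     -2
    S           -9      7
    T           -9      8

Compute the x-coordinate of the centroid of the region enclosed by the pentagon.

Apply the shoelace formula. First the cross-terms c_i = x_i·y_{i+1} − x_{i+1}·y_i:
  -104, -48, -39, -9, -94  ⇒  2A = -294, A = -147.
Then Σ (x_i + x_{i+1})·c_i = -738, so x̄ = -738 / (6·(-147)) = 41/49.

41/49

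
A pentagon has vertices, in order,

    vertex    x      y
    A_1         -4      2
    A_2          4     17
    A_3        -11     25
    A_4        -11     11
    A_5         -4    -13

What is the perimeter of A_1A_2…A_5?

88

|A_1A_2| = √((8)² + (15)²) = √289 = 17
|A_2A_3| = √((-15)² + (8)²) = √289 = 17
|A_3A_4| = √((0)² + (-14)²) = √196 = 14
|A_4A_5| = √((7)² + (-24)²) = √625 = 25
|A_5A_1| = √((0)² + (15)²) = √225 = 15
Perimeter = 17 + 17 + 14 + 25 + 15 = 88.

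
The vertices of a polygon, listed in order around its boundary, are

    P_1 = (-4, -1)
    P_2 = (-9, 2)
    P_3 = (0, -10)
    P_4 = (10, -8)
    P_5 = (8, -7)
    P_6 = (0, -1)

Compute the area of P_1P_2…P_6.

77.5

P_1→P_2: (-4)(2) − (-9)(-1) = -17
P_2→P_3: (-9)(-10) − (0)(2) = 90
P_3→P_4: (0)(-8) − (10)(-10) = 100
P_4→P_5: (10)(-7) − (8)(-8) = -6
P_5→P_6: (8)(-1) − (0)(-7) = -8
P_6→P_1: (0)(-1) − (-4)(-1) = -4
Σ = 155
Area = |Σ|/2 = 77.5.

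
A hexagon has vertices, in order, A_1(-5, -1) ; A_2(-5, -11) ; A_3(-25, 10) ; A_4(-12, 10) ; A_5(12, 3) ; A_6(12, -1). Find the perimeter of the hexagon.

98

|A_1A_2| = √((0)² + (-10)²) = √100 = 10
|A_2A_3| = √((-20)² + (21)²) = √841 = 29
|A_3A_4| = √((13)² + (0)²) = √169 = 13
|A_4A_5| = √((24)² + (-7)²) = √625 = 25
|A_5A_6| = √((0)² + (-4)²) = √16 = 4
|A_6A_1| = √((-17)² + (0)²) = √289 = 17
Perimeter = 10 + 29 + 13 + 25 + 4 + 17 = 98.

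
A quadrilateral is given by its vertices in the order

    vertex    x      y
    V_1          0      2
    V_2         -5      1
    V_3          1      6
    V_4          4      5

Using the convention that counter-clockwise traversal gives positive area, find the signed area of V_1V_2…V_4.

Apply the shoelace (surveyor's) formula: 2A = Σ (x_i·y_{i+1} − x_{i+1}·y_i), indices taken mod 4.
Σ = (10) + (-31) + (-19) + (8) = -32
Signed area = Σ/2 = -16 (negative ⇒ clockwise traversal).

-16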